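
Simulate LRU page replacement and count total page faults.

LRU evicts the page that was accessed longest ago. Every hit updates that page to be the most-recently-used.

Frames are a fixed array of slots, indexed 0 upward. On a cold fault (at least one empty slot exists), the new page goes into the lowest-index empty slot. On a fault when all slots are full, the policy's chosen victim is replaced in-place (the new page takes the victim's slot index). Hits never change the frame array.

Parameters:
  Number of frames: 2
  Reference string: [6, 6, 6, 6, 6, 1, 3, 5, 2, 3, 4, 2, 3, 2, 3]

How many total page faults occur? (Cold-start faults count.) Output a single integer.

Step 0: ref 6 → FAULT, frames=[6,-]
Step 1: ref 6 → HIT, frames=[6,-]
Step 2: ref 6 → HIT, frames=[6,-]
Step 3: ref 6 → HIT, frames=[6,-]
Step 4: ref 6 → HIT, frames=[6,-]
Step 5: ref 1 → FAULT, frames=[6,1]
Step 6: ref 3 → FAULT (evict 6), frames=[3,1]
Step 7: ref 5 → FAULT (evict 1), frames=[3,5]
Step 8: ref 2 → FAULT (evict 3), frames=[2,5]
Step 9: ref 3 → FAULT (evict 5), frames=[2,3]
Step 10: ref 4 → FAULT (evict 2), frames=[4,3]
Step 11: ref 2 → FAULT (evict 3), frames=[4,2]
Step 12: ref 3 → FAULT (evict 4), frames=[3,2]
Step 13: ref 2 → HIT, frames=[3,2]
Step 14: ref 3 → HIT, frames=[3,2]
Total faults: 9

Answer: 9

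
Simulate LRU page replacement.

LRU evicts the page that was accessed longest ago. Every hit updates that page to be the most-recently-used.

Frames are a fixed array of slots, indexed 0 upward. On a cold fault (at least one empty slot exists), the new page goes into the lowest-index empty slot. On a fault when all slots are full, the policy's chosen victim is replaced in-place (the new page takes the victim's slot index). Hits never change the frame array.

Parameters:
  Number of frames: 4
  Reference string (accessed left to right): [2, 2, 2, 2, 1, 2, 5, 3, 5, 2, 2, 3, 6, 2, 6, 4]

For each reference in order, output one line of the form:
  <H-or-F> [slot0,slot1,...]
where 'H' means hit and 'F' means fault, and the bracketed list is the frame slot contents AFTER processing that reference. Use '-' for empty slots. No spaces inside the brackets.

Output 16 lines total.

F [2,-,-,-]
H [2,-,-,-]
H [2,-,-,-]
H [2,-,-,-]
F [2,1,-,-]
H [2,1,-,-]
F [2,1,5,-]
F [2,1,5,3]
H [2,1,5,3]
H [2,1,5,3]
H [2,1,5,3]
H [2,1,5,3]
F [2,6,5,3]
H [2,6,5,3]
H [2,6,5,3]
F [2,6,4,3]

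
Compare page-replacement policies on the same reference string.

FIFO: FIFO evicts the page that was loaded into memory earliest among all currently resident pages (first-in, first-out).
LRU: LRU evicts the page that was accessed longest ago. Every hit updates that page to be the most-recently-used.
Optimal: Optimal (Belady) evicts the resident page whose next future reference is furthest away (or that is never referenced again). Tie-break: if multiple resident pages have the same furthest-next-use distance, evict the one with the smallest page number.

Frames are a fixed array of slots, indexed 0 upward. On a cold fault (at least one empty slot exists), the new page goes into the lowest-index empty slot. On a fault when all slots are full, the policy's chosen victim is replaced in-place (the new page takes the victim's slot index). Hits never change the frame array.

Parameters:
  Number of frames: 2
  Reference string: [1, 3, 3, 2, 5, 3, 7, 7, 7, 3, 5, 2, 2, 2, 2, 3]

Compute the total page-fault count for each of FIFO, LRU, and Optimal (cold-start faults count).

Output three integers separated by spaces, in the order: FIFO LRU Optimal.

Answer: 9 9 7

Derivation:
--- FIFO ---
  step 0: ref 1 -> FAULT, frames=[1,-] (faults so far: 1)
  step 1: ref 3 -> FAULT, frames=[1,3] (faults so far: 2)
  step 2: ref 3 -> HIT, frames=[1,3] (faults so far: 2)
  step 3: ref 2 -> FAULT, evict 1, frames=[2,3] (faults so far: 3)
  step 4: ref 5 -> FAULT, evict 3, frames=[2,5] (faults so far: 4)
  step 5: ref 3 -> FAULT, evict 2, frames=[3,5] (faults so far: 5)
  step 6: ref 7 -> FAULT, evict 5, frames=[3,7] (faults so far: 6)
  step 7: ref 7 -> HIT, frames=[3,7] (faults so far: 6)
  step 8: ref 7 -> HIT, frames=[3,7] (faults so far: 6)
  step 9: ref 3 -> HIT, frames=[3,7] (faults so far: 6)
  step 10: ref 5 -> FAULT, evict 3, frames=[5,7] (faults so far: 7)
  step 11: ref 2 -> FAULT, evict 7, frames=[5,2] (faults so far: 8)
  step 12: ref 2 -> HIT, frames=[5,2] (faults so far: 8)
  step 13: ref 2 -> HIT, frames=[5,2] (faults so far: 8)
  step 14: ref 2 -> HIT, frames=[5,2] (faults so far: 8)
  step 15: ref 3 -> FAULT, evict 5, frames=[3,2] (faults so far: 9)
  FIFO total faults: 9
--- LRU ---
  step 0: ref 1 -> FAULT, frames=[1,-] (faults so far: 1)
  step 1: ref 3 -> FAULT, frames=[1,3] (faults so far: 2)
  step 2: ref 3 -> HIT, frames=[1,3] (faults so far: 2)
  step 3: ref 2 -> FAULT, evict 1, frames=[2,3] (faults so far: 3)
  step 4: ref 5 -> FAULT, evict 3, frames=[2,5] (faults so far: 4)
  step 5: ref 3 -> FAULT, evict 2, frames=[3,5] (faults so far: 5)
  step 6: ref 7 -> FAULT, evict 5, frames=[3,7] (faults so far: 6)
  step 7: ref 7 -> HIT, frames=[3,7] (faults so far: 6)
  step 8: ref 7 -> HIT, frames=[3,7] (faults so far: 6)
  step 9: ref 3 -> HIT, frames=[3,7] (faults so far: 6)
  step 10: ref 5 -> FAULT, evict 7, frames=[3,5] (faults so far: 7)
  step 11: ref 2 -> FAULT, evict 3, frames=[2,5] (faults so far: 8)
  step 12: ref 2 -> HIT, frames=[2,5] (faults so far: 8)
  step 13: ref 2 -> HIT, frames=[2,5] (faults so far: 8)
  step 14: ref 2 -> HIT, frames=[2,5] (faults so far: 8)
  step 15: ref 3 -> FAULT, evict 5, frames=[2,3] (faults so far: 9)
  LRU total faults: 9
--- Optimal ---
  step 0: ref 1 -> FAULT, frames=[1,-] (faults so far: 1)
  step 1: ref 3 -> FAULT, frames=[1,3] (faults so far: 2)
  step 2: ref 3 -> HIT, frames=[1,3] (faults so far: 2)
  step 3: ref 2 -> FAULT, evict 1, frames=[2,3] (faults so far: 3)
  step 4: ref 5 -> FAULT, evict 2, frames=[5,3] (faults so far: 4)
  step 5: ref 3 -> HIT, frames=[5,3] (faults so far: 4)
  step 6: ref 7 -> FAULT, evict 5, frames=[7,3] (faults so far: 5)
  step 7: ref 7 -> HIT, frames=[7,3] (faults so far: 5)
  step 8: ref 7 -> HIT, frames=[7,3] (faults so far: 5)
  step 9: ref 3 -> HIT, frames=[7,3] (faults so far: 5)
  step 10: ref 5 -> FAULT, evict 7, frames=[5,3] (faults so far: 6)
  step 11: ref 2 -> FAULT, evict 5, frames=[2,3] (faults so far: 7)
  step 12: ref 2 -> HIT, frames=[2,3] (faults so far: 7)
  step 13: ref 2 -> HIT, frames=[2,3] (faults so far: 7)
  step 14: ref 2 -> HIT, frames=[2,3] (faults so far: 7)
  step 15: ref 3 -> HIT, frames=[2,3] (faults so far: 7)
  Optimal total faults: 7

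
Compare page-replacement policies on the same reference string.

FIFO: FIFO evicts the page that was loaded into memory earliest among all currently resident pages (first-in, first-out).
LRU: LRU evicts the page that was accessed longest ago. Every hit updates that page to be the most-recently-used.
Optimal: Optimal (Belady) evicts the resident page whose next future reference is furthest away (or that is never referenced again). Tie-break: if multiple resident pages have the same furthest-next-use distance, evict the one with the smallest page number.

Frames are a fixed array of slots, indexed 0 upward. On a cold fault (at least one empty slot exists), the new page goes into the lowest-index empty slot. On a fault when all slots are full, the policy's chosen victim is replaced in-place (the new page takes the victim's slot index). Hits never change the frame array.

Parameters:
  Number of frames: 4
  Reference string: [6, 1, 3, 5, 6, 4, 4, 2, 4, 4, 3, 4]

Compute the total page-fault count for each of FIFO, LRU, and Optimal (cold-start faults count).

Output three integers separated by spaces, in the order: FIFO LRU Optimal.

Answer: 6 7 6

Derivation:
--- FIFO ---
  step 0: ref 6 -> FAULT, frames=[6,-,-,-] (faults so far: 1)
  step 1: ref 1 -> FAULT, frames=[6,1,-,-] (faults so far: 2)
  step 2: ref 3 -> FAULT, frames=[6,1,3,-] (faults so far: 3)
  step 3: ref 5 -> FAULT, frames=[6,1,3,5] (faults so far: 4)
  step 4: ref 6 -> HIT, frames=[6,1,3,5] (faults so far: 4)
  step 5: ref 4 -> FAULT, evict 6, frames=[4,1,3,5] (faults so far: 5)
  step 6: ref 4 -> HIT, frames=[4,1,3,5] (faults so far: 5)
  step 7: ref 2 -> FAULT, evict 1, frames=[4,2,3,5] (faults so far: 6)
  step 8: ref 4 -> HIT, frames=[4,2,3,5] (faults so far: 6)
  step 9: ref 4 -> HIT, frames=[4,2,3,5] (faults so far: 6)
  step 10: ref 3 -> HIT, frames=[4,2,3,5] (faults so far: 6)
  step 11: ref 4 -> HIT, frames=[4,2,3,5] (faults so far: 6)
  FIFO total faults: 6
--- LRU ---
  step 0: ref 6 -> FAULT, frames=[6,-,-,-] (faults so far: 1)
  step 1: ref 1 -> FAULT, frames=[6,1,-,-] (faults so far: 2)
  step 2: ref 3 -> FAULT, frames=[6,1,3,-] (faults so far: 3)
  step 3: ref 5 -> FAULT, frames=[6,1,3,5] (faults so far: 4)
  step 4: ref 6 -> HIT, frames=[6,1,3,5] (faults so far: 4)
  step 5: ref 4 -> FAULT, evict 1, frames=[6,4,3,5] (faults so far: 5)
  step 6: ref 4 -> HIT, frames=[6,4,3,5] (faults so far: 5)
  step 7: ref 2 -> FAULT, evict 3, frames=[6,4,2,5] (faults so far: 6)
  step 8: ref 4 -> HIT, frames=[6,4,2,5] (faults so far: 6)
  step 9: ref 4 -> HIT, frames=[6,4,2,5] (faults so far: 6)
  step 10: ref 3 -> FAULT, evict 5, frames=[6,4,2,3] (faults so far: 7)
  step 11: ref 4 -> HIT, frames=[6,4,2,3] (faults so far: 7)
  LRU total faults: 7
--- Optimal ---
  step 0: ref 6 -> FAULT, frames=[6,-,-,-] (faults so far: 1)
  step 1: ref 1 -> FAULT, frames=[6,1,-,-] (faults so far: 2)
  step 2: ref 3 -> FAULT, frames=[6,1,3,-] (faults so far: 3)
  step 3: ref 5 -> FAULT, frames=[6,1,3,5] (faults so far: 4)
  step 4: ref 6 -> HIT, frames=[6,1,3,5] (faults so far: 4)
  step 5: ref 4 -> FAULT, evict 1, frames=[6,4,3,5] (faults so far: 5)
  step 6: ref 4 -> HIT, frames=[6,4,3,5] (faults so far: 5)
  step 7: ref 2 -> FAULT, evict 5, frames=[6,4,3,2] (faults so far: 6)
  step 8: ref 4 -> HIT, frames=[6,4,3,2] (faults so far: 6)
  step 9: ref 4 -> HIT, frames=[6,4,3,2] (faults so far: 6)
  step 10: ref 3 -> HIT, frames=[6,4,3,2] (faults so far: 6)
  step 11: ref 4 -> HIT, frames=[6,4,3,2] (faults so far: 6)
  Optimal total faults: 6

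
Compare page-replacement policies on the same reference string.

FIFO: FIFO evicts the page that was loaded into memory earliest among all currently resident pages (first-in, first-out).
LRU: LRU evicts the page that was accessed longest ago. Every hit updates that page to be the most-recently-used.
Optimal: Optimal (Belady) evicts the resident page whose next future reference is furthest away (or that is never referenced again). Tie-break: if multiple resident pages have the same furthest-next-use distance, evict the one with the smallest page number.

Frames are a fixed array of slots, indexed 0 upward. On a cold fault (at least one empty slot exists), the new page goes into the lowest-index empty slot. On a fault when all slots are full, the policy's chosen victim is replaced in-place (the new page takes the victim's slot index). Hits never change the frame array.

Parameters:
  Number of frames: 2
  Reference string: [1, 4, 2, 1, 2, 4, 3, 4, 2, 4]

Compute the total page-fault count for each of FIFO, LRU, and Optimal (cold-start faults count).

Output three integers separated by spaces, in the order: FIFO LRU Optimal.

Answer: 8 7 6

Derivation:
--- FIFO ---
  step 0: ref 1 -> FAULT, frames=[1,-] (faults so far: 1)
  step 1: ref 4 -> FAULT, frames=[1,4] (faults so far: 2)
  step 2: ref 2 -> FAULT, evict 1, frames=[2,4] (faults so far: 3)
  step 3: ref 1 -> FAULT, evict 4, frames=[2,1] (faults so far: 4)
  step 4: ref 2 -> HIT, frames=[2,1] (faults so far: 4)
  step 5: ref 4 -> FAULT, evict 2, frames=[4,1] (faults so far: 5)
  step 6: ref 3 -> FAULT, evict 1, frames=[4,3] (faults so far: 6)
  step 7: ref 4 -> HIT, frames=[4,3] (faults so far: 6)
  step 8: ref 2 -> FAULT, evict 4, frames=[2,3] (faults so far: 7)
  step 9: ref 4 -> FAULT, evict 3, frames=[2,4] (faults so far: 8)
  FIFO total faults: 8
--- LRU ---
  step 0: ref 1 -> FAULT, frames=[1,-] (faults so far: 1)
  step 1: ref 4 -> FAULT, frames=[1,4] (faults so far: 2)
  step 2: ref 2 -> FAULT, evict 1, frames=[2,4] (faults so far: 3)
  step 3: ref 1 -> FAULT, evict 4, frames=[2,1] (faults so far: 4)
  step 4: ref 2 -> HIT, frames=[2,1] (faults so far: 4)
  step 5: ref 4 -> FAULT, evict 1, frames=[2,4] (faults so far: 5)
  step 6: ref 3 -> FAULT, evict 2, frames=[3,4] (faults so far: 6)
  step 7: ref 4 -> HIT, frames=[3,4] (faults so far: 6)
  step 8: ref 2 -> FAULT, evict 3, frames=[2,4] (faults so far: 7)
  step 9: ref 4 -> HIT, frames=[2,4] (faults so far: 7)
  LRU total faults: 7
--- Optimal ---
  step 0: ref 1 -> FAULT, frames=[1,-] (faults so far: 1)
  step 1: ref 4 -> FAULT, frames=[1,4] (faults so far: 2)
  step 2: ref 2 -> FAULT, evict 4, frames=[1,2] (faults so far: 3)
  step 3: ref 1 -> HIT, frames=[1,2] (faults so far: 3)
  step 4: ref 2 -> HIT, frames=[1,2] (faults so far: 3)
  step 5: ref 4 -> FAULT, evict 1, frames=[4,2] (faults so far: 4)
  step 6: ref 3 -> FAULT, evict 2, frames=[4,3] (faults so far: 5)
  step 7: ref 4 -> HIT, frames=[4,3] (faults so far: 5)
  step 8: ref 2 -> FAULT, evict 3, frames=[4,2] (faults so far: 6)
  step 9: ref 4 -> HIT, frames=[4,2] (faults so far: 6)
  Optimal total faults: 6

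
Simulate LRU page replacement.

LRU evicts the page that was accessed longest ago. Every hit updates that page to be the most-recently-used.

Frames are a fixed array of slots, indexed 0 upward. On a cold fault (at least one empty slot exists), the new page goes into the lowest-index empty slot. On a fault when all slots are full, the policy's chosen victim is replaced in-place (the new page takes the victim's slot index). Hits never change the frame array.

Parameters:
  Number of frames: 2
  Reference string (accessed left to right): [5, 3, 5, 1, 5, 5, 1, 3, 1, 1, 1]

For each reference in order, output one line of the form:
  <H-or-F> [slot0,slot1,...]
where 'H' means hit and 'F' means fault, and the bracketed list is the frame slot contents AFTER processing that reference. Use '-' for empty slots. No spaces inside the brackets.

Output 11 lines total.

F [5,-]
F [5,3]
H [5,3]
F [5,1]
H [5,1]
H [5,1]
H [5,1]
F [3,1]
H [3,1]
H [3,1]
H [3,1]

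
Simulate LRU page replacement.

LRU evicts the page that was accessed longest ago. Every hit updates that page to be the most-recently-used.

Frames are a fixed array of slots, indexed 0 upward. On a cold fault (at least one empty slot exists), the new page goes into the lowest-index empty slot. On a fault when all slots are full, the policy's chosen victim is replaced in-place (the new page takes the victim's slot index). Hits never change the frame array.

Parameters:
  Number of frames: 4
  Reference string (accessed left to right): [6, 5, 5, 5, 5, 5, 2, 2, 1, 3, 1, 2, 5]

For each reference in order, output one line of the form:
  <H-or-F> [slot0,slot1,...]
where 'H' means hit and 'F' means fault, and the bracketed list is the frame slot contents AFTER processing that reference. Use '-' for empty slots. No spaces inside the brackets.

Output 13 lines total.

F [6,-,-,-]
F [6,5,-,-]
H [6,5,-,-]
H [6,5,-,-]
H [6,5,-,-]
H [6,5,-,-]
F [6,5,2,-]
H [6,5,2,-]
F [6,5,2,1]
F [3,5,2,1]
H [3,5,2,1]
H [3,5,2,1]
H [3,5,2,1]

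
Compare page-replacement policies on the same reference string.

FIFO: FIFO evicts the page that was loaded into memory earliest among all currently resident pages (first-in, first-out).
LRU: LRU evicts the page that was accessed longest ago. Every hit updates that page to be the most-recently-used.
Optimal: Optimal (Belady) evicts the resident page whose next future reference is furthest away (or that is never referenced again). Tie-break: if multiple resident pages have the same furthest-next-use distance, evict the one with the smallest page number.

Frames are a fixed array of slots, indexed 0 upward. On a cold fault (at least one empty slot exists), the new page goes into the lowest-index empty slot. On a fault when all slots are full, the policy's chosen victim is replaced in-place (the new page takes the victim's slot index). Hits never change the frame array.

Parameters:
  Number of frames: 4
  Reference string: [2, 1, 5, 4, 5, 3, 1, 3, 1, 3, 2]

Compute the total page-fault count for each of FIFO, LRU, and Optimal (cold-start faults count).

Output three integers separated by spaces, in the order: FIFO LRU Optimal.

--- FIFO ---
  step 0: ref 2 -> FAULT, frames=[2,-,-,-] (faults so far: 1)
  step 1: ref 1 -> FAULT, frames=[2,1,-,-] (faults so far: 2)
  step 2: ref 5 -> FAULT, frames=[2,1,5,-] (faults so far: 3)
  step 3: ref 4 -> FAULT, frames=[2,1,5,4] (faults so far: 4)
  step 4: ref 5 -> HIT, frames=[2,1,5,4] (faults so far: 4)
  step 5: ref 3 -> FAULT, evict 2, frames=[3,1,5,4] (faults so far: 5)
  step 6: ref 1 -> HIT, frames=[3,1,5,4] (faults so far: 5)
  step 7: ref 3 -> HIT, frames=[3,1,5,4] (faults so far: 5)
  step 8: ref 1 -> HIT, frames=[3,1,5,4] (faults so far: 5)
  step 9: ref 3 -> HIT, frames=[3,1,5,4] (faults so far: 5)
  step 10: ref 2 -> FAULT, evict 1, frames=[3,2,5,4] (faults so far: 6)
  FIFO total faults: 6
--- LRU ---
  step 0: ref 2 -> FAULT, frames=[2,-,-,-] (faults so far: 1)
  step 1: ref 1 -> FAULT, frames=[2,1,-,-] (faults so far: 2)
  step 2: ref 5 -> FAULT, frames=[2,1,5,-] (faults so far: 3)
  step 3: ref 4 -> FAULT, frames=[2,1,5,4] (faults so far: 4)
  step 4: ref 5 -> HIT, frames=[2,1,5,4] (faults so far: 4)
  step 5: ref 3 -> FAULT, evict 2, frames=[3,1,5,4] (faults so far: 5)
  step 6: ref 1 -> HIT, frames=[3,1,5,4] (faults so far: 5)
  step 7: ref 3 -> HIT, frames=[3,1,5,4] (faults so far: 5)
  step 8: ref 1 -> HIT, frames=[3,1,5,4] (faults so far: 5)
  step 9: ref 3 -> HIT, frames=[3,1,5,4] (faults so far: 5)
  step 10: ref 2 -> FAULT, evict 4, frames=[3,1,5,2] (faults so far: 6)
  LRU total faults: 6
--- Optimal ---
  step 0: ref 2 -> FAULT, frames=[2,-,-,-] (faults so far: 1)
  step 1: ref 1 -> FAULT, frames=[2,1,-,-] (faults so far: 2)
  step 2: ref 5 -> FAULT, frames=[2,1,5,-] (faults so far: 3)
  step 3: ref 4 -> FAULT, frames=[2,1,5,4] (faults so far: 4)
  step 4: ref 5 -> HIT, frames=[2,1,5,4] (faults so far: 4)
  step 5: ref 3 -> FAULT, evict 4, frames=[2,1,5,3] (faults so far: 5)
  step 6: ref 1 -> HIT, frames=[2,1,5,3] (faults so far: 5)
  step 7: ref 3 -> HIT, frames=[2,1,5,3] (faults so far: 5)
  step 8: ref 1 -> HIT, frames=[2,1,5,3] (faults so far: 5)
  step 9: ref 3 -> HIT, frames=[2,1,5,3] (faults so far: 5)
  step 10: ref 2 -> HIT, frames=[2,1,5,3] (faults so far: 5)
  Optimal total faults: 5

Answer: 6 6 5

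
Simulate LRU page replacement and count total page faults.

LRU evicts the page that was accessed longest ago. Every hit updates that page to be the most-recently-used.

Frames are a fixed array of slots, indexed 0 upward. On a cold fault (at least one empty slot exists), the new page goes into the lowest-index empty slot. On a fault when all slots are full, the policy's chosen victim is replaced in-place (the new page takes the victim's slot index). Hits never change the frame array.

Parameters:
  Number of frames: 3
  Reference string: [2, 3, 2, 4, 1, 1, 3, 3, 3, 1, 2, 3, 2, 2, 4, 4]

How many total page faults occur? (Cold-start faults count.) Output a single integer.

Step 0: ref 2 → FAULT, frames=[2,-,-]
Step 1: ref 3 → FAULT, frames=[2,3,-]
Step 2: ref 2 → HIT, frames=[2,3,-]
Step 3: ref 4 → FAULT, frames=[2,3,4]
Step 4: ref 1 → FAULT (evict 3), frames=[2,1,4]
Step 5: ref 1 → HIT, frames=[2,1,4]
Step 6: ref 3 → FAULT (evict 2), frames=[3,1,4]
Step 7: ref 3 → HIT, frames=[3,1,4]
Step 8: ref 3 → HIT, frames=[3,1,4]
Step 9: ref 1 → HIT, frames=[3,1,4]
Step 10: ref 2 → FAULT (evict 4), frames=[3,1,2]
Step 11: ref 3 → HIT, frames=[3,1,2]
Step 12: ref 2 → HIT, frames=[3,1,2]
Step 13: ref 2 → HIT, frames=[3,1,2]
Step 14: ref 4 → FAULT (evict 1), frames=[3,4,2]
Step 15: ref 4 → HIT, frames=[3,4,2]
Total faults: 7

Answer: 7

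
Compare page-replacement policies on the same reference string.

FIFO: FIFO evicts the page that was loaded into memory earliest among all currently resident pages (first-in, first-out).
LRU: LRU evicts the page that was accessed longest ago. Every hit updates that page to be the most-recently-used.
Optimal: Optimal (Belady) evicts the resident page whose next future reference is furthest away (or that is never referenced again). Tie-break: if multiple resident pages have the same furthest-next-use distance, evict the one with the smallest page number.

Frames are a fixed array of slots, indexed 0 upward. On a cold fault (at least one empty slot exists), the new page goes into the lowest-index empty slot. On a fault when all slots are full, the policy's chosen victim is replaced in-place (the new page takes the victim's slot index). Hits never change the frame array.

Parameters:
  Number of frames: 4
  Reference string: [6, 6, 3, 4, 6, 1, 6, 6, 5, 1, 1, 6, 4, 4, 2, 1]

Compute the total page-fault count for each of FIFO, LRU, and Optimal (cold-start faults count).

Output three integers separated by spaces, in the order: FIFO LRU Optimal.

--- FIFO ---
  step 0: ref 6 -> FAULT, frames=[6,-,-,-] (faults so far: 1)
  step 1: ref 6 -> HIT, frames=[6,-,-,-] (faults so far: 1)
  step 2: ref 3 -> FAULT, frames=[6,3,-,-] (faults so far: 2)
  step 3: ref 4 -> FAULT, frames=[6,3,4,-] (faults so far: 3)
  step 4: ref 6 -> HIT, frames=[6,3,4,-] (faults so far: 3)
  step 5: ref 1 -> FAULT, frames=[6,3,4,1] (faults so far: 4)
  step 6: ref 6 -> HIT, frames=[6,3,4,1] (faults so far: 4)
  step 7: ref 6 -> HIT, frames=[6,3,4,1] (faults so far: 4)
  step 8: ref 5 -> FAULT, evict 6, frames=[5,3,4,1] (faults so far: 5)
  step 9: ref 1 -> HIT, frames=[5,3,4,1] (faults so far: 5)
  step 10: ref 1 -> HIT, frames=[5,3,4,1] (faults so far: 5)
  step 11: ref 6 -> FAULT, evict 3, frames=[5,6,4,1] (faults so far: 6)
  step 12: ref 4 -> HIT, frames=[5,6,4,1] (faults so far: 6)
  step 13: ref 4 -> HIT, frames=[5,6,4,1] (faults so far: 6)
  step 14: ref 2 -> FAULT, evict 4, frames=[5,6,2,1] (faults so far: 7)
  step 15: ref 1 -> HIT, frames=[5,6,2,1] (faults so far: 7)
  FIFO total faults: 7
--- LRU ---
  step 0: ref 6 -> FAULT, frames=[6,-,-,-] (faults so far: 1)
  step 1: ref 6 -> HIT, frames=[6,-,-,-] (faults so far: 1)
  step 2: ref 3 -> FAULT, frames=[6,3,-,-] (faults so far: 2)
  step 3: ref 4 -> FAULT, frames=[6,3,4,-] (faults so far: 3)
  step 4: ref 6 -> HIT, frames=[6,3,4,-] (faults so far: 3)
  step 5: ref 1 -> FAULT, frames=[6,3,4,1] (faults so far: 4)
  step 6: ref 6 -> HIT, frames=[6,3,4,1] (faults so far: 4)
  step 7: ref 6 -> HIT, frames=[6,3,4,1] (faults so far: 4)
  step 8: ref 5 -> FAULT, evict 3, frames=[6,5,4,1] (faults so far: 5)
  step 9: ref 1 -> HIT, frames=[6,5,4,1] (faults so far: 5)
  step 10: ref 1 -> HIT, frames=[6,5,4,1] (faults so far: 5)
  step 11: ref 6 -> HIT, frames=[6,5,4,1] (faults so far: 5)
  step 12: ref 4 -> HIT, frames=[6,5,4,1] (faults so far: 5)
  step 13: ref 4 -> HIT, frames=[6,5,4,1] (faults so far: 5)
  step 14: ref 2 -> FAULT, evict 5, frames=[6,2,4,1] (faults so far: 6)
  step 15: ref 1 -> HIT, frames=[6,2,4,1] (faults so far: 6)
  LRU total faults: 6
--- Optimal ---
  step 0: ref 6 -> FAULT, frames=[6,-,-,-] (faults so far: 1)
  step 1: ref 6 -> HIT, frames=[6,-,-,-] (faults so far: 1)
  step 2: ref 3 -> FAULT, frames=[6,3,-,-] (faults so far: 2)
  step 3: ref 4 -> FAULT, frames=[6,3,4,-] (faults so far: 3)
  step 4: ref 6 -> HIT, frames=[6,3,4,-] (faults so far: 3)
  step 5: ref 1 -> FAULT, frames=[6,3,4,1] (faults so far: 4)
  step 6: ref 6 -> HIT, frames=[6,3,4,1] (faults so far: 4)
  step 7: ref 6 -> HIT, frames=[6,3,4,1] (faults so far: 4)
  step 8: ref 5 -> FAULT, evict 3, frames=[6,5,4,1] (faults so far: 5)
  step 9: ref 1 -> HIT, frames=[6,5,4,1] (faults so far: 5)
  step 10: ref 1 -> HIT, frames=[6,5,4,1] (faults so far: 5)
  step 11: ref 6 -> HIT, frames=[6,5,4,1] (faults so far: 5)
  step 12: ref 4 -> HIT, frames=[6,5,4,1] (faults so far: 5)
  step 13: ref 4 -> HIT, frames=[6,5,4,1] (faults so far: 5)
  step 14: ref 2 -> FAULT, evict 4, frames=[6,5,2,1] (faults so far: 6)
  step 15: ref 1 -> HIT, frames=[6,5,2,1] (faults so far: 6)
  Optimal total faults: 6

Answer: 7 6 6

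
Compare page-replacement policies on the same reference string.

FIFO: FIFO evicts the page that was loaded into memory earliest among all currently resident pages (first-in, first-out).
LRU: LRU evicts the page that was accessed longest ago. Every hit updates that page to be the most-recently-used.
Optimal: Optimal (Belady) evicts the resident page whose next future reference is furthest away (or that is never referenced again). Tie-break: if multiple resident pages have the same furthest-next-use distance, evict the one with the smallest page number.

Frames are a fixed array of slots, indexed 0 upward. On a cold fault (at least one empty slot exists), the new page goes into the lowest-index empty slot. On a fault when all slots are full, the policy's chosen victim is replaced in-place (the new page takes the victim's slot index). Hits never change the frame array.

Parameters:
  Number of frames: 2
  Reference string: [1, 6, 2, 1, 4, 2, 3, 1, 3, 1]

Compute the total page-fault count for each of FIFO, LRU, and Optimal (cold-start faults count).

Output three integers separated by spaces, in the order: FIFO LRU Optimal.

Answer: 8 8 6

Derivation:
--- FIFO ---
  step 0: ref 1 -> FAULT, frames=[1,-] (faults so far: 1)
  step 1: ref 6 -> FAULT, frames=[1,6] (faults so far: 2)
  step 2: ref 2 -> FAULT, evict 1, frames=[2,6] (faults so far: 3)
  step 3: ref 1 -> FAULT, evict 6, frames=[2,1] (faults so far: 4)
  step 4: ref 4 -> FAULT, evict 2, frames=[4,1] (faults so far: 5)
  step 5: ref 2 -> FAULT, evict 1, frames=[4,2] (faults so far: 6)
  step 6: ref 3 -> FAULT, evict 4, frames=[3,2] (faults so far: 7)
  step 7: ref 1 -> FAULT, evict 2, frames=[3,1] (faults so far: 8)
  step 8: ref 3 -> HIT, frames=[3,1] (faults so far: 8)
  step 9: ref 1 -> HIT, frames=[3,1] (faults so far: 8)
  FIFO total faults: 8
--- LRU ---
  step 0: ref 1 -> FAULT, frames=[1,-] (faults so far: 1)
  step 1: ref 6 -> FAULT, frames=[1,6] (faults so far: 2)
  step 2: ref 2 -> FAULT, evict 1, frames=[2,6] (faults so far: 3)
  step 3: ref 1 -> FAULT, evict 6, frames=[2,1] (faults so far: 4)
  step 4: ref 4 -> FAULT, evict 2, frames=[4,1] (faults so far: 5)
  step 5: ref 2 -> FAULT, evict 1, frames=[4,2] (faults so far: 6)
  step 6: ref 3 -> FAULT, evict 4, frames=[3,2] (faults so far: 7)
  step 7: ref 1 -> FAULT, evict 2, frames=[3,1] (faults so far: 8)
  step 8: ref 3 -> HIT, frames=[3,1] (faults so far: 8)
  step 9: ref 1 -> HIT, frames=[3,1] (faults so far: 8)
  LRU total faults: 8
--- Optimal ---
  step 0: ref 1 -> FAULT, frames=[1,-] (faults so far: 1)
  step 1: ref 6 -> FAULT, frames=[1,6] (faults so far: 2)
  step 2: ref 2 -> FAULT, evict 6, frames=[1,2] (faults so far: 3)
  step 3: ref 1 -> HIT, frames=[1,2] (faults so far: 3)
  step 4: ref 4 -> FAULT, evict 1, frames=[4,2] (faults so far: 4)
  step 5: ref 2 -> HIT, frames=[4,2] (faults so far: 4)
  step 6: ref 3 -> FAULT, evict 2, frames=[4,3] (faults so far: 5)
  step 7: ref 1 -> FAULT, evict 4, frames=[1,3] (faults so far: 6)
  step 8: ref 3 -> HIT, frames=[1,3] (faults so far: 6)
  step 9: ref 1 -> HIT, frames=[1,3] (faults so far: 6)
  Optimal total faults: 6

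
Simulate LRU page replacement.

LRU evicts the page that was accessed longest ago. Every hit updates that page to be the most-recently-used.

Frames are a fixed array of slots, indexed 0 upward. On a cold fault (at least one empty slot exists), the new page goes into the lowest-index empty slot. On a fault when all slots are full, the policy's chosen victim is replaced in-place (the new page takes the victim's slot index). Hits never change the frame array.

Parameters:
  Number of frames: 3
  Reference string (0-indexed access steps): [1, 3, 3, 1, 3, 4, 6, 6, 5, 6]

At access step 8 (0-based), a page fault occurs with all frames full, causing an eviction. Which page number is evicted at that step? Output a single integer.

Step 0: ref 1 -> FAULT, frames=[1,-,-]
Step 1: ref 3 -> FAULT, frames=[1,3,-]
Step 2: ref 3 -> HIT, frames=[1,3,-]
Step 3: ref 1 -> HIT, frames=[1,3,-]
Step 4: ref 3 -> HIT, frames=[1,3,-]
Step 5: ref 4 -> FAULT, frames=[1,3,4]
Step 6: ref 6 -> FAULT, evict 1, frames=[6,3,4]
Step 7: ref 6 -> HIT, frames=[6,3,4]
Step 8: ref 5 -> FAULT, evict 3, frames=[6,5,4]
At step 8: evicted page 3

Answer: 3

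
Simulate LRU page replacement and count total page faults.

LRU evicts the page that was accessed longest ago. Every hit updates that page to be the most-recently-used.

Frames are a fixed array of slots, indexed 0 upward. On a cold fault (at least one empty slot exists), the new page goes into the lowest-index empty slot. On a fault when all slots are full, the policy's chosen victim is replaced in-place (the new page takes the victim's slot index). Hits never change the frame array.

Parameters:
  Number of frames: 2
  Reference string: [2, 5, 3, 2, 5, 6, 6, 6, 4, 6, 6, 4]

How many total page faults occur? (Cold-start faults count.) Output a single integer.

Answer: 7

Derivation:
Step 0: ref 2 → FAULT, frames=[2,-]
Step 1: ref 5 → FAULT, frames=[2,5]
Step 2: ref 3 → FAULT (evict 2), frames=[3,5]
Step 3: ref 2 → FAULT (evict 5), frames=[3,2]
Step 4: ref 5 → FAULT (evict 3), frames=[5,2]
Step 5: ref 6 → FAULT (evict 2), frames=[5,6]
Step 6: ref 6 → HIT, frames=[5,6]
Step 7: ref 6 → HIT, frames=[5,6]
Step 8: ref 4 → FAULT (evict 5), frames=[4,6]
Step 9: ref 6 → HIT, frames=[4,6]
Step 10: ref 6 → HIT, frames=[4,6]
Step 11: ref 4 → HIT, frames=[4,6]
Total faults: 7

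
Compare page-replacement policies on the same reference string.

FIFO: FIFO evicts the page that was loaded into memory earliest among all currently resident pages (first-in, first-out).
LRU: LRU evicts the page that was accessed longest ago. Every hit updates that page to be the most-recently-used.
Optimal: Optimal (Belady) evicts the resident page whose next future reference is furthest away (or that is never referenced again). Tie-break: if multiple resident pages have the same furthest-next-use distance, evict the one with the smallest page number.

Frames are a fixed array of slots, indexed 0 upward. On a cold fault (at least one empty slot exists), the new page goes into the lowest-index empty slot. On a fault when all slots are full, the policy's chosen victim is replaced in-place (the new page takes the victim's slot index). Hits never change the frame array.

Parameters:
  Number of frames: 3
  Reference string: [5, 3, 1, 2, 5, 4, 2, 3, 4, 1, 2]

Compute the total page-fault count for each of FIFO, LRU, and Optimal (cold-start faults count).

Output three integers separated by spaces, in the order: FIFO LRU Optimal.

--- FIFO ---
  step 0: ref 5 -> FAULT, frames=[5,-,-] (faults so far: 1)
  step 1: ref 3 -> FAULT, frames=[5,3,-] (faults so far: 2)
  step 2: ref 1 -> FAULT, frames=[5,3,1] (faults so far: 3)
  step 3: ref 2 -> FAULT, evict 5, frames=[2,3,1] (faults so far: 4)
  step 4: ref 5 -> FAULT, evict 3, frames=[2,5,1] (faults so far: 5)
  step 5: ref 4 -> FAULT, evict 1, frames=[2,5,4] (faults so far: 6)
  step 6: ref 2 -> HIT, frames=[2,5,4] (faults so far: 6)
  step 7: ref 3 -> FAULT, evict 2, frames=[3,5,4] (faults so far: 7)
  step 8: ref 4 -> HIT, frames=[3,5,4] (faults so far: 7)
  step 9: ref 1 -> FAULT, evict 5, frames=[3,1,4] (faults so far: 8)
  step 10: ref 2 -> FAULT, evict 4, frames=[3,1,2] (faults so far: 9)
  FIFO total faults: 9
--- LRU ---
  step 0: ref 5 -> FAULT, frames=[5,-,-] (faults so far: 1)
  step 1: ref 3 -> FAULT, frames=[5,3,-] (faults so far: 2)
  step 2: ref 1 -> FAULT, frames=[5,3,1] (faults so far: 3)
  step 3: ref 2 -> FAULT, evict 5, frames=[2,3,1] (faults so far: 4)
  step 4: ref 5 -> FAULT, evict 3, frames=[2,5,1] (faults so far: 5)
  step 5: ref 4 -> FAULT, evict 1, frames=[2,5,4] (faults so far: 6)
  step 6: ref 2 -> HIT, frames=[2,5,4] (faults so far: 6)
  step 7: ref 3 -> FAULT, evict 5, frames=[2,3,4] (faults so far: 7)
  step 8: ref 4 -> HIT, frames=[2,3,4] (faults so far: 7)
  step 9: ref 1 -> FAULT, evict 2, frames=[1,3,4] (faults so far: 8)
  step 10: ref 2 -> FAULT, evict 3, frames=[1,2,4] (faults so far: 9)
  LRU total faults: 9
--- Optimal ---
  step 0: ref 5 -> FAULT, frames=[5,-,-] (faults so far: 1)
  step 1: ref 3 -> FAULT, frames=[5,3,-] (faults so far: 2)
  step 2: ref 1 -> FAULT, frames=[5,3,1] (faults so far: 3)
  step 3: ref 2 -> FAULT, evict 1, frames=[5,3,2] (faults so far: 4)
  step 4: ref 5 -> HIT, frames=[5,3,2] (faults so far: 4)
  step 5: ref 4 -> FAULT, evict 5, frames=[4,3,2] (faults so far: 5)
  step 6: ref 2 -> HIT, frames=[4,3,2] (faults so far: 5)
  step 7: ref 3 -> HIT, frames=[4,3,2] (faults so far: 5)
  step 8: ref 4 -> HIT, frames=[4,3,2] (faults so far: 5)
  step 9: ref 1 -> FAULT, evict 3, frames=[4,1,2] (faults so far: 6)
  step 10: ref 2 -> HIT, frames=[4,1,2] (faults so far: 6)
  Optimal total faults: 6

Answer: 9 9 6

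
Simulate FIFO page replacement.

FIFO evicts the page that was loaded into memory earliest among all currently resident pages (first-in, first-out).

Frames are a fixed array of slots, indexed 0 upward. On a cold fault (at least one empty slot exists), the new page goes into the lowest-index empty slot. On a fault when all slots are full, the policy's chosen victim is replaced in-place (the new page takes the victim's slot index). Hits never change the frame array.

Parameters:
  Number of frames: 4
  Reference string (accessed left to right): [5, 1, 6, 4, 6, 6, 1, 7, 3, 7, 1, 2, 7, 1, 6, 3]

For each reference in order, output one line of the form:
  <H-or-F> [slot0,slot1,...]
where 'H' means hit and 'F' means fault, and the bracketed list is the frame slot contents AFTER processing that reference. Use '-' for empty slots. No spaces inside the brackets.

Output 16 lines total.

F [5,-,-,-]
F [5,1,-,-]
F [5,1,6,-]
F [5,1,6,4]
H [5,1,6,4]
H [5,1,6,4]
H [5,1,6,4]
F [7,1,6,4]
F [7,3,6,4]
H [7,3,6,4]
F [7,3,1,4]
F [7,3,1,2]
H [7,3,1,2]
H [7,3,1,2]
F [6,3,1,2]
H [6,3,1,2]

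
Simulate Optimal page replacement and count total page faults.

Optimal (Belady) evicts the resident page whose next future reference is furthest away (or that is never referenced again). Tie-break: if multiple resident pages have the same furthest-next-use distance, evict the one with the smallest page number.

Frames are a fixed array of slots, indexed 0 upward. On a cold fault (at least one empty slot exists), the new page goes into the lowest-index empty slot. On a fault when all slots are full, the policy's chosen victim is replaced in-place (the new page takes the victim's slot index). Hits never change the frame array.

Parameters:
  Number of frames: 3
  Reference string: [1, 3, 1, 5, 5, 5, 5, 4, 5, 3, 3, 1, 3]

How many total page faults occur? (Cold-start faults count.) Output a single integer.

Answer: 5

Derivation:
Step 0: ref 1 → FAULT, frames=[1,-,-]
Step 1: ref 3 → FAULT, frames=[1,3,-]
Step 2: ref 1 → HIT, frames=[1,3,-]
Step 3: ref 5 → FAULT, frames=[1,3,5]
Step 4: ref 5 → HIT, frames=[1,3,5]
Step 5: ref 5 → HIT, frames=[1,3,5]
Step 6: ref 5 → HIT, frames=[1,3,5]
Step 7: ref 4 → FAULT (evict 1), frames=[4,3,5]
Step 8: ref 5 → HIT, frames=[4,3,5]
Step 9: ref 3 → HIT, frames=[4,3,5]
Step 10: ref 3 → HIT, frames=[4,3,5]
Step 11: ref 1 → FAULT (evict 4), frames=[1,3,5]
Step 12: ref 3 → HIT, frames=[1,3,5]
Total faults: 5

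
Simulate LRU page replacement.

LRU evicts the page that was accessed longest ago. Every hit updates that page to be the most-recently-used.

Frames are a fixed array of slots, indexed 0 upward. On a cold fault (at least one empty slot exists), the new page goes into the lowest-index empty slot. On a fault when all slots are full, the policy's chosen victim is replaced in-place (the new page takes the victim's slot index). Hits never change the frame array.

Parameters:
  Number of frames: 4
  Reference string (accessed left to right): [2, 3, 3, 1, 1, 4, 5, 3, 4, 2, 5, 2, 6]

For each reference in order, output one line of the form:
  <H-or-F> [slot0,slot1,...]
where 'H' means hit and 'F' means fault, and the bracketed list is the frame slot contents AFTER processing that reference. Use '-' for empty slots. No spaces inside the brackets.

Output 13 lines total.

F [2,-,-,-]
F [2,3,-,-]
H [2,3,-,-]
F [2,3,1,-]
H [2,3,1,-]
F [2,3,1,4]
F [5,3,1,4]
H [5,3,1,4]
H [5,3,1,4]
F [5,3,2,4]
H [5,3,2,4]
H [5,3,2,4]
F [5,6,2,4]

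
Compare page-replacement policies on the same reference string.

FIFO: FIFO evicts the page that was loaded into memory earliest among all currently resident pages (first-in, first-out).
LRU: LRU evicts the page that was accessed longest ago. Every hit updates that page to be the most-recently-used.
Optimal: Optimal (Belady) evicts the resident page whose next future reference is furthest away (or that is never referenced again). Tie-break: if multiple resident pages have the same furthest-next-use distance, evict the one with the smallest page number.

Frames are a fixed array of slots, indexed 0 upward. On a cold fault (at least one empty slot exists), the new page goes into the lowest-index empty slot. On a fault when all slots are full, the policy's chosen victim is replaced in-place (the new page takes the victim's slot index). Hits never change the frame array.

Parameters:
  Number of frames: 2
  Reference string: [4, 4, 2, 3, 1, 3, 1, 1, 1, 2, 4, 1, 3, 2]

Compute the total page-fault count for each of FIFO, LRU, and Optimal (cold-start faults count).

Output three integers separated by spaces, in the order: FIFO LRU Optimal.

--- FIFO ---
  step 0: ref 4 -> FAULT, frames=[4,-] (faults so far: 1)
  step 1: ref 4 -> HIT, frames=[4,-] (faults so far: 1)
  step 2: ref 2 -> FAULT, frames=[4,2] (faults so far: 2)
  step 3: ref 3 -> FAULT, evict 4, frames=[3,2] (faults so far: 3)
  step 4: ref 1 -> FAULT, evict 2, frames=[3,1] (faults so far: 4)
  step 5: ref 3 -> HIT, frames=[3,1] (faults so far: 4)
  step 6: ref 1 -> HIT, frames=[3,1] (faults so far: 4)
  step 7: ref 1 -> HIT, frames=[3,1] (faults so far: 4)
  step 8: ref 1 -> HIT, frames=[3,1] (faults so far: 4)
  step 9: ref 2 -> FAULT, evict 3, frames=[2,1] (faults so far: 5)
  step 10: ref 4 -> FAULT, evict 1, frames=[2,4] (faults so far: 6)
  step 11: ref 1 -> FAULT, evict 2, frames=[1,4] (faults so far: 7)
  step 12: ref 3 -> FAULT, evict 4, frames=[1,3] (faults so far: 8)
  step 13: ref 2 -> FAULT, evict 1, frames=[2,3] (faults so far: 9)
  FIFO total faults: 9
--- LRU ---
  step 0: ref 4 -> FAULT, frames=[4,-] (faults so far: 1)
  step 1: ref 4 -> HIT, frames=[4,-] (faults so far: 1)
  step 2: ref 2 -> FAULT, frames=[4,2] (faults so far: 2)
  step 3: ref 3 -> FAULT, evict 4, frames=[3,2] (faults so far: 3)
  step 4: ref 1 -> FAULT, evict 2, frames=[3,1] (faults so far: 4)
  step 5: ref 3 -> HIT, frames=[3,1] (faults so far: 4)
  step 6: ref 1 -> HIT, frames=[3,1] (faults so far: 4)
  step 7: ref 1 -> HIT, frames=[3,1] (faults so far: 4)
  step 8: ref 1 -> HIT, frames=[3,1] (faults so far: 4)
  step 9: ref 2 -> FAULT, evict 3, frames=[2,1] (faults so far: 5)
  step 10: ref 4 -> FAULT, evict 1, frames=[2,4] (faults so far: 6)
  step 11: ref 1 -> FAULT, evict 2, frames=[1,4] (faults so far: 7)
  step 12: ref 3 -> FAULT, evict 4, frames=[1,3] (faults so far: 8)
  step 13: ref 2 -> FAULT, evict 1, frames=[2,3] (faults so far: 9)
  LRU total faults: 9
--- Optimal ---
  step 0: ref 4 -> FAULT, frames=[4,-] (faults so far: 1)
  step 1: ref 4 -> HIT, frames=[4,-] (faults so far: 1)
  step 2: ref 2 -> FAULT, frames=[4,2] (faults so far: 2)
  step 3: ref 3 -> FAULT, evict 4, frames=[3,2] (faults so far: 3)
  step 4: ref 1 -> FAULT, evict 2, frames=[3,1] (faults so far: 4)
  step 5: ref 3 -> HIT, frames=[3,1] (faults so far: 4)
  step 6: ref 1 -> HIT, frames=[3,1] (faults so far: 4)
  step 7: ref 1 -> HIT, frames=[3,1] (faults so far: 4)
  step 8: ref 1 -> HIT, frames=[3,1] (faults so far: 4)
  step 9: ref 2 -> FAULT, evict 3, frames=[2,1] (faults so far: 5)
  step 10: ref 4 -> FAULT, evict 2, frames=[4,1] (faults so far: 6)
  step 11: ref 1 -> HIT, frames=[4,1] (faults so far: 6)
  step 12: ref 3 -> FAULT, evict 1, frames=[4,3] (faults so far: 7)
  step 13: ref 2 -> FAULT, evict 3, frames=[4,2] (faults so far: 8)
  Optimal total faults: 8

Answer: 9 9 8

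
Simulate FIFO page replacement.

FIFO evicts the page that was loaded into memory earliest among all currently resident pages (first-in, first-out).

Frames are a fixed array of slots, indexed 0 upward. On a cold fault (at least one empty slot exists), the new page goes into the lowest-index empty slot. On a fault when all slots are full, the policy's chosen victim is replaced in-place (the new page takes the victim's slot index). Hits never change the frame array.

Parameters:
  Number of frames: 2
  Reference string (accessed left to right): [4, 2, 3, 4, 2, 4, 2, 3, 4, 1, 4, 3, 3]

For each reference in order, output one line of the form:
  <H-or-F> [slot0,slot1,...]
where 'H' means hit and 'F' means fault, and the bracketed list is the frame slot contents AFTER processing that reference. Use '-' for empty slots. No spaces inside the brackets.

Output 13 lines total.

F [4,-]
F [4,2]
F [3,2]
F [3,4]
F [2,4]
H [2,4]
H [2,4]
F [2,3]
F [4,3]
F [4,1]
H [4,1]
F [3,1]
H [3,1]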